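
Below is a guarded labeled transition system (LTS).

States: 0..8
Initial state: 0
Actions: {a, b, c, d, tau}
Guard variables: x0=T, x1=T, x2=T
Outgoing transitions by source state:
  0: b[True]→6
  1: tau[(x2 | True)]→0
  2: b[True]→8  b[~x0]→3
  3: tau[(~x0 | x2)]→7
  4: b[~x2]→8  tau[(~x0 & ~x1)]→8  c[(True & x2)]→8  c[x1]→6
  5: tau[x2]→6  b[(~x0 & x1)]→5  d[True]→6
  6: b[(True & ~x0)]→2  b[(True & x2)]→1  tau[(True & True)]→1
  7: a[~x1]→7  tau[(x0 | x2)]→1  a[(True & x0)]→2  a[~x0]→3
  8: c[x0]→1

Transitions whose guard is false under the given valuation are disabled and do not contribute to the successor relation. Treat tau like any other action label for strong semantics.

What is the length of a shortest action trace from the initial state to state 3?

Breadth-first toward 3:
  depth 0: {0}
  depth 1: {6}
  depth 2: {1}
3 never appears.

Answer: UNREACHABLE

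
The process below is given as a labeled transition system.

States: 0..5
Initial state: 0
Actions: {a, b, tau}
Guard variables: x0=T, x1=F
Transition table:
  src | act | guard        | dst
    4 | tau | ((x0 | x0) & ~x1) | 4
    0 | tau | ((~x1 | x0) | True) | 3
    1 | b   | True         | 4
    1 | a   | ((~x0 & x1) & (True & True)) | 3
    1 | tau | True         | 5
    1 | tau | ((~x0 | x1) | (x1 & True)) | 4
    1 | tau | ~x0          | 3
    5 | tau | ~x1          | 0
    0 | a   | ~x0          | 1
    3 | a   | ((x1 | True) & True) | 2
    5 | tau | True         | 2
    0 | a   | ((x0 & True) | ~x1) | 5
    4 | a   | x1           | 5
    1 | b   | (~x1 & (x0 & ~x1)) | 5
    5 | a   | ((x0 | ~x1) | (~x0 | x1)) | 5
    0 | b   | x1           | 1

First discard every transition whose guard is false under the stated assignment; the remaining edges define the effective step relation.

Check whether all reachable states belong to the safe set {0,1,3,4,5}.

Safe = {0,1,3,4,5}
Reachable = {0,2,3,5}
  0: safe
  2: VIOLATES
  3: safe
  5: safe
counterexample path to 2: tau·a

Answer: INVARIANT VIOLATED at state 2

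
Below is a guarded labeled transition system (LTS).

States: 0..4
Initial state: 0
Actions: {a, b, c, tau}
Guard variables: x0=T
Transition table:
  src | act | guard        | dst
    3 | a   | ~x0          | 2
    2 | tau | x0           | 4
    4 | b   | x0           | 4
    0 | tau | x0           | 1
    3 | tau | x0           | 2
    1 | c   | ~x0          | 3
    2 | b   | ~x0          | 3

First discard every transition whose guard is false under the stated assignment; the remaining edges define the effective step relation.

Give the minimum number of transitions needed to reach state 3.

BFS to 3:
  depth 0: {0}
  depth 1: {1}
3 never appears.

Answer: UNREACHABLE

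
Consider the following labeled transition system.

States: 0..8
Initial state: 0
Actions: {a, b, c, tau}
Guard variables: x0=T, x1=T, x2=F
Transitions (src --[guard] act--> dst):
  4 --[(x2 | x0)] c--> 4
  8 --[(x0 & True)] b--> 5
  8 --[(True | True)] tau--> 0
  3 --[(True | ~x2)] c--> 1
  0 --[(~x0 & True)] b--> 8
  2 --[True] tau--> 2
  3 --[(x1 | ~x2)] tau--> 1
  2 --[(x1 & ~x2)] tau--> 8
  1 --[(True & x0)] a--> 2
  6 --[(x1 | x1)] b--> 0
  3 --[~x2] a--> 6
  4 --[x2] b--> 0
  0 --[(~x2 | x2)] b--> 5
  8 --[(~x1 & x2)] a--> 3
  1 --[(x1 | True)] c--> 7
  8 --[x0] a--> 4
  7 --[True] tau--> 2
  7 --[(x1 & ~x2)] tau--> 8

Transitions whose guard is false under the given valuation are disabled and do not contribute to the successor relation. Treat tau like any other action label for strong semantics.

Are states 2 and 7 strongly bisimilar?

Answer: BISIMILAR

Analysis:
Bisimulation quotient by refinement:
  P[0] = {{0,1,2,3,4,5,6,7,8}}
  P[1] = {{0,6},{1},{2,7},{3},{4},{5},{8}}
  P[2] = {{0},{1},{2,7},{3},{4},{5},{6},{8}}
8 equivalence class(es) (converged in 3)
class of 2: {2,7}; class of 7: {2,7}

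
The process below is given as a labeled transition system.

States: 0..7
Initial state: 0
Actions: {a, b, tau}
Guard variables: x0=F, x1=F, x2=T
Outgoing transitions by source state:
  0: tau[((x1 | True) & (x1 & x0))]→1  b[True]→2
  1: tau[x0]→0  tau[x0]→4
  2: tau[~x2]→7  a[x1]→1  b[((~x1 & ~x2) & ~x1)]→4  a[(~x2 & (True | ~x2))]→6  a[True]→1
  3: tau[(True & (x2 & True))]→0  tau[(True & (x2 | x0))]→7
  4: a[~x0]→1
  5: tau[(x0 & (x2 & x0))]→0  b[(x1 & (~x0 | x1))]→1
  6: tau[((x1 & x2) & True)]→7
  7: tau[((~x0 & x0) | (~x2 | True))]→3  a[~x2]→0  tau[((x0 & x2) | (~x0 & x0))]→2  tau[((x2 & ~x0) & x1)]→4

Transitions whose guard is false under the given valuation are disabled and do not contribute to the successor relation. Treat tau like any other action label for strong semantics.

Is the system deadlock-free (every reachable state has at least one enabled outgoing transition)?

Answer: DEADLOCK at state 1

Trace:
Reach set: {0,1,2}
  0: b→2  [deg 1]
  1: ∅  [deadlock]
  2: a→1  [deg 1]
trace reaching 1: b·a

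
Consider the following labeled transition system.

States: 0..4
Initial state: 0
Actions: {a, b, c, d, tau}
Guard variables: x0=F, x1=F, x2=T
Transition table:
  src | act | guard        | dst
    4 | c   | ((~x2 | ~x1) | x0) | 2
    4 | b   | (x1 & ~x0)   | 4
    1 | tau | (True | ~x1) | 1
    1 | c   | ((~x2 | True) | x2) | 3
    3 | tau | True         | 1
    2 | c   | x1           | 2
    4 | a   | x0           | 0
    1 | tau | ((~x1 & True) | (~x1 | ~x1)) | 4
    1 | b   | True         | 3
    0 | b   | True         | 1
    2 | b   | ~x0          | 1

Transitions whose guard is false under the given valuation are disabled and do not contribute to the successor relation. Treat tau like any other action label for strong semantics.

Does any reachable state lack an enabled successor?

Reach set: {0,1,2,3,4}
  0: b→1  [deg 1]
  1: b→3  c→3  tau→1  tau→4  [deg 4]
  2: b→1  [deg 1]
  3: tau→1  [deg 1]
  4: c→2  [deg 1]

Answer: DEADLOCK-FREE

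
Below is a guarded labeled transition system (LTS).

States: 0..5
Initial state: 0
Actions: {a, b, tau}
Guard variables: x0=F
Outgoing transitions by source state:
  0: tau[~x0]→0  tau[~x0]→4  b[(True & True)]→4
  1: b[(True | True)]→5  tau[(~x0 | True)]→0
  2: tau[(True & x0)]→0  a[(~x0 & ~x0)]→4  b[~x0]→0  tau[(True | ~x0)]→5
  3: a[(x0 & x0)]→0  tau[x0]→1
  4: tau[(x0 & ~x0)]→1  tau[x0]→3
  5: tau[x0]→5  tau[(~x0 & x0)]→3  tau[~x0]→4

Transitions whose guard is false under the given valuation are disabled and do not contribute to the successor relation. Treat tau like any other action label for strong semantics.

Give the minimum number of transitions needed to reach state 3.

Answer: UNREACHABLE

Analysis:
BFS to 3:
  Layer 0: {0}
  Layer 1: {4}
3 never appears.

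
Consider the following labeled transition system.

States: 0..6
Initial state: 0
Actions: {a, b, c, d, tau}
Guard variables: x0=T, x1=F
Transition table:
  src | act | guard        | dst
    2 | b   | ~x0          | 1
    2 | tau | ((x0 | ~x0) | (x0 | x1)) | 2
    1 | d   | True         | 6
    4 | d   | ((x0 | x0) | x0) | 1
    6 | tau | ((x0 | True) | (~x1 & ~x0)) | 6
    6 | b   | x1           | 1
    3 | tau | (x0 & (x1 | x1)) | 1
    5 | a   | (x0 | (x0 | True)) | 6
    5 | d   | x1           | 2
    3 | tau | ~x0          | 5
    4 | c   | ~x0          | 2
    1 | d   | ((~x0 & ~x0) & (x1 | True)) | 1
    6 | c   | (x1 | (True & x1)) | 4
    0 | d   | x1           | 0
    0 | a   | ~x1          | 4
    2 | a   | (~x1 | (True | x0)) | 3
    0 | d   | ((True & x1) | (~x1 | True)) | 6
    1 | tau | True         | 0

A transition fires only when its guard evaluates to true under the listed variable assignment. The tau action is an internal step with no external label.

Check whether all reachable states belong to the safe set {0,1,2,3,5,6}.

Answer: INVARIANT VIOLATED at state 4

Working:
Safe = {0,1,2,3,5,6}
Reach set: {0,1,4,6}
  0: ✓
  1: ✓
  4: ✗ unsafe
  6: ✓
witness against invariant: a → 4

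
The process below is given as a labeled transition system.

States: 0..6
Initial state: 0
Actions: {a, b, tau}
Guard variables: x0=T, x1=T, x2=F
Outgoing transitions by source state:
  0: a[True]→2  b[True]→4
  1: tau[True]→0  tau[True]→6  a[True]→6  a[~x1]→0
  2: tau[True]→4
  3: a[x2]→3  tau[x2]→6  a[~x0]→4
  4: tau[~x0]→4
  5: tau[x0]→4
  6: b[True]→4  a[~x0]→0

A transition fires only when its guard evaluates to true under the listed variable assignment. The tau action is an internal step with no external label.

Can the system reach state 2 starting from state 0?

Answer: REACHABLE

Analysis:
Guard filter leaves 8 enabled edge(s).
L0 = {0}
L1 = {2,4}  now seen {0,2,4}
Reachable = {0,2,4}
trace reaching 2: a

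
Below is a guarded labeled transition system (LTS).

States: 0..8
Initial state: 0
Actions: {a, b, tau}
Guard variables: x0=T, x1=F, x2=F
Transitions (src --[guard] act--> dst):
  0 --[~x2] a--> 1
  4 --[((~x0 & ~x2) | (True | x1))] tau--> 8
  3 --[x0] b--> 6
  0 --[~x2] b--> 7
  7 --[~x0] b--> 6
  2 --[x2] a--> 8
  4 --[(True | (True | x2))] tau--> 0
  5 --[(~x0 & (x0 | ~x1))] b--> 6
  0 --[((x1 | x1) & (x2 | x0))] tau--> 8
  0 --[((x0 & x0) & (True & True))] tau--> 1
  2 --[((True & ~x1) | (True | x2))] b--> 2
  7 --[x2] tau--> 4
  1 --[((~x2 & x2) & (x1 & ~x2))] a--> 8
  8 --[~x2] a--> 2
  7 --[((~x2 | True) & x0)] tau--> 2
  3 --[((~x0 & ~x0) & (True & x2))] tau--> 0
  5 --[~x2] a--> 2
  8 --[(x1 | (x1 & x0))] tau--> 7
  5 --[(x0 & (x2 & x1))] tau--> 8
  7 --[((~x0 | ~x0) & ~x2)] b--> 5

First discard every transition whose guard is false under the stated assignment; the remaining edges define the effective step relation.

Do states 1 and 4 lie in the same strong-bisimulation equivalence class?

Answer: NOT BISIMILAR

Analysis:
Bisimulation quotient by refinement:
  π0 = {{0,1,2,3,4,5,6,7,8}}
  π1 = {{0},{1,6},{2,3},{4,7},{5,8}}
  π2 = {{0},{1,6},{2},{3},{4},{5,8},{7}}
7 equivalence class(es) (converged in 3)
[1]={1,6}  [4]={4}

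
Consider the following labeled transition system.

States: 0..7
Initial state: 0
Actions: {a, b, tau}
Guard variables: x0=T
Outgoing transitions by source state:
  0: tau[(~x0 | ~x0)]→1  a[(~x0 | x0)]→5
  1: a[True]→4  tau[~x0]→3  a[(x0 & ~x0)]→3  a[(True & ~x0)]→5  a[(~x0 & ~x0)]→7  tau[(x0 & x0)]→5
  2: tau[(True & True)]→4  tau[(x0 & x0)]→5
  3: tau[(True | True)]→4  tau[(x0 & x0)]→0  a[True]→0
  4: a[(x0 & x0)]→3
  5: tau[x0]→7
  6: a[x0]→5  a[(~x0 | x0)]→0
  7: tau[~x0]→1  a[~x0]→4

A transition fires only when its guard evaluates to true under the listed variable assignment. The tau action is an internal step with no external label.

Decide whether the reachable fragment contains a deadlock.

Answer: DEADLOCK at state 7

Trace:
Reachable = {0,5,7}
  0: a→5  [deg 1]
  5: tau→7  [deg 1]
  7: ∅  [no exit]
witness 7: a·tau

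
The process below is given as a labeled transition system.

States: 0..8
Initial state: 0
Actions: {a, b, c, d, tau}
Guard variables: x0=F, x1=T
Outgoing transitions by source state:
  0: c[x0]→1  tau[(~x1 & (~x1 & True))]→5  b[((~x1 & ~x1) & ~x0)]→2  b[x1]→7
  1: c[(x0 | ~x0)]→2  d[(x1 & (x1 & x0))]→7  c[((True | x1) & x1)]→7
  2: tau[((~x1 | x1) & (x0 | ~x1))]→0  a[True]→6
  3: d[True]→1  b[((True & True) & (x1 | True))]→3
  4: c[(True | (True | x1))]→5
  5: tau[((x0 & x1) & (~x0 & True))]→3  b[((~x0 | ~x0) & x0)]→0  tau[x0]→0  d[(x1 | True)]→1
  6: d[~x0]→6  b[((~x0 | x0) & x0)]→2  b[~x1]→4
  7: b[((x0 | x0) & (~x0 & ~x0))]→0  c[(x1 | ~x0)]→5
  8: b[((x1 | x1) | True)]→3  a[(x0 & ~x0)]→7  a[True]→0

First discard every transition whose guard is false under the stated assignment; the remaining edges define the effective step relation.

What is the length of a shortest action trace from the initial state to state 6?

Breadth-first toward 6:
  depth 0: {0}
  depth 1: {7}
  depth 2: {5}
  depth 3: {1}
  depth 4: {2}
  depth 5: {6}
first hit 6 at d=5 via b·c·d·c·a

Answer: 5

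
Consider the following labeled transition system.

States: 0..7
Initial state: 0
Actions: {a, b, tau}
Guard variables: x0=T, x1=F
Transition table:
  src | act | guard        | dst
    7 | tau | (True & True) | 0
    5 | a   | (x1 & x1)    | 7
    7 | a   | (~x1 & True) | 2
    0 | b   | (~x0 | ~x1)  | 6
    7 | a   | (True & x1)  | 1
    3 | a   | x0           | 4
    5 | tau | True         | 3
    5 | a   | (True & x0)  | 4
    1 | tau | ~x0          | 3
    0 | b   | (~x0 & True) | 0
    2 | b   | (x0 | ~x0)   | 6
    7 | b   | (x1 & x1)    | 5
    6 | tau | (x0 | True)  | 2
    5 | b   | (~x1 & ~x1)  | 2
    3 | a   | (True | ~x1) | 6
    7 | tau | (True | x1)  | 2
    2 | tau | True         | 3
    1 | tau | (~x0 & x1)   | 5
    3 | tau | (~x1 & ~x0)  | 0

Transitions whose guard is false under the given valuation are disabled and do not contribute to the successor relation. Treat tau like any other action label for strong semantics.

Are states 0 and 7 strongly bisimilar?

Answer: NOT BISIMILAR

Working:
Compute ~ classes (split until stable):
  round 0: {{0,1,2,3,4,5,6,7}}
  round 1: {{0},{1,4},{2},{3},{5},{6},{7}}
stable after 2 split(s): 7 block(s)
[0]={0}  [7]={7}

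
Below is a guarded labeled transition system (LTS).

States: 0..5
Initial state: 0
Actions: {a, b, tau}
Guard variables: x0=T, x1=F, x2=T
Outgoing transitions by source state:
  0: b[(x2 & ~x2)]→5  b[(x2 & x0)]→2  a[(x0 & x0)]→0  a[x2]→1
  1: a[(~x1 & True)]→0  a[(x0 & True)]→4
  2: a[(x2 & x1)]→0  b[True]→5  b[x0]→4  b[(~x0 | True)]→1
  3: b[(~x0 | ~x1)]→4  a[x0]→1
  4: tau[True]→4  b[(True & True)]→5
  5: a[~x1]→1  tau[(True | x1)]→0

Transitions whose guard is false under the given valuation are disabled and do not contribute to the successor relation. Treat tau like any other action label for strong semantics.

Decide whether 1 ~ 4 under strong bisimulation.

Bisimulation quotient by refinement:
  π0 = {{0,1,2,3,4,5}}
  π1 = {{0,3},{1},{2},{4},{5}}
  π2 = {{0},{1},{2},{3},{4},{5}}
6 equivalence class(es) (converged in 3)
class of 1: {1}; class of 4: {4}

Answer: NOT BISIMILAR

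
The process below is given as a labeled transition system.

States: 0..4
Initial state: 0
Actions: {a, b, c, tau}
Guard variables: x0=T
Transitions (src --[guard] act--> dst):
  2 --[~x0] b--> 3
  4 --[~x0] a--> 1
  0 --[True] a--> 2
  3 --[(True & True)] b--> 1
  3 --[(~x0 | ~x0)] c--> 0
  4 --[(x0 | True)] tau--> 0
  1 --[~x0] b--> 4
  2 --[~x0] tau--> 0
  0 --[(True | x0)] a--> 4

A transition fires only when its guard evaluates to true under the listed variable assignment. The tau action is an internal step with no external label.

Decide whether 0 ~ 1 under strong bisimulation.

Compute ~ classes (split until stable):
  P[0] = {{0,1,2,3,4}}
  P[1] = {{0},{1,2},{3},{4}}
Fixed point at round 2; 4 class(es).
class of 0: {0}; class of 1: {1,2}

Answer: NOT BISIMILAR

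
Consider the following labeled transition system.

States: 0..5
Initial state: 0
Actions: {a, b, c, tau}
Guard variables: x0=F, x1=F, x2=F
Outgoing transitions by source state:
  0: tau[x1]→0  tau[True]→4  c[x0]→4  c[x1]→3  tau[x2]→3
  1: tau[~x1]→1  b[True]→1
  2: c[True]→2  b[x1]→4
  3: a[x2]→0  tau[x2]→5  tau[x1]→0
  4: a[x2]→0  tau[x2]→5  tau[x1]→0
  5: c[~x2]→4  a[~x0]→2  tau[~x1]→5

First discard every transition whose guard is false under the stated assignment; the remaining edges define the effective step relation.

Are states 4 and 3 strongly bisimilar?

Answer: BISIMILAR

Trace:
Compute ~ classes (split until stable):
  π0 = {{0,1,2,3,4,5}}
  π1 = {{0},{1},{2},{3,4},{5}}
Fixed point at round 2; 5 class(es).
4∈{3,4}, 3∈{3,4}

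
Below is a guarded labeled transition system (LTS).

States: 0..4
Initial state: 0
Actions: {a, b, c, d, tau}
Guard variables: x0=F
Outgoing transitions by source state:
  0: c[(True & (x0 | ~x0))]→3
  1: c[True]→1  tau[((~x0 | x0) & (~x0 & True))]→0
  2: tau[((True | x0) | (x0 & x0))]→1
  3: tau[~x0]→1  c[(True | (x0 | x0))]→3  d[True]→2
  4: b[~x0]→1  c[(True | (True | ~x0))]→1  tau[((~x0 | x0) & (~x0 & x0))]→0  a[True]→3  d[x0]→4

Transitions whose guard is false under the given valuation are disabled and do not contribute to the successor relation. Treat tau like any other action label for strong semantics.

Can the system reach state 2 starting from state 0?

Answer: REACHABLE

Analysis:
Guard filter leaves 10 enabled edge(s).
Layer 0: {0}
Layer 1: {3}  now seen {0,3}
Layer 2: {1,2}  now seen {0,1,2,3}
Reachable = {0,1,2,3}
witness 2: c·d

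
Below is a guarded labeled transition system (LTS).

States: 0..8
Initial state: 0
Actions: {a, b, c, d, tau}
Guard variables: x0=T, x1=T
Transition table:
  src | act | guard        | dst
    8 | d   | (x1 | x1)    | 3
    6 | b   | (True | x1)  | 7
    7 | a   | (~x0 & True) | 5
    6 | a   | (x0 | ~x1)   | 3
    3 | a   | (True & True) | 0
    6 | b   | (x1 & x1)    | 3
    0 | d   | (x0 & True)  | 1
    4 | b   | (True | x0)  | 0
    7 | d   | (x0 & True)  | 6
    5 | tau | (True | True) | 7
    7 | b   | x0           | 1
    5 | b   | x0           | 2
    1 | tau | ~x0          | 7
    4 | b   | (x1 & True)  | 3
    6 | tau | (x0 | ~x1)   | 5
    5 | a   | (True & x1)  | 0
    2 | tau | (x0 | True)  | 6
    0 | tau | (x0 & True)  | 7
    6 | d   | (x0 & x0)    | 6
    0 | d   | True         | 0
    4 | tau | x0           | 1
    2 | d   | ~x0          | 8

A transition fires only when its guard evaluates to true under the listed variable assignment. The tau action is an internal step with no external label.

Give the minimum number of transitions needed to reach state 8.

Layered search for 8:
  Layer 0: {0}
  Layer 1: {1,7}
  Layer 2: {6}
  Layer 3: {3,5}
  Layer 4: {2}
8 never appears.

Answer: UNREACHABLE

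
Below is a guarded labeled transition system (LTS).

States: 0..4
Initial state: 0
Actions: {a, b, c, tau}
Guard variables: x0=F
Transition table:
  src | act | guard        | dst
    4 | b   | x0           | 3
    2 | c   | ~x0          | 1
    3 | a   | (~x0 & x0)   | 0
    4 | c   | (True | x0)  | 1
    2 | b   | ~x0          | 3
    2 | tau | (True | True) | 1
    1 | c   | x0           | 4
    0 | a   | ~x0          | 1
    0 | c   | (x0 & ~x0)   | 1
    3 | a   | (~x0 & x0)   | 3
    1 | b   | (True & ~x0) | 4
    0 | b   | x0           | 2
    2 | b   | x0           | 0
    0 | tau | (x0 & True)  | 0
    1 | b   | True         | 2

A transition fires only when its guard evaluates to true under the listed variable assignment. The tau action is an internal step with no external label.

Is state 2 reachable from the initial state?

Guard filter leaves 7 enabled edge(s).
depth 0: {0}
depth 1: {1}  total {0,1}
depth 2: {2,4}  total {0,1,2,4}
depth 3: {3}  total {0,1,2,3,4}
R = {0,1,2,3,4}
Path to 2: a·b

Answer: REACHABLE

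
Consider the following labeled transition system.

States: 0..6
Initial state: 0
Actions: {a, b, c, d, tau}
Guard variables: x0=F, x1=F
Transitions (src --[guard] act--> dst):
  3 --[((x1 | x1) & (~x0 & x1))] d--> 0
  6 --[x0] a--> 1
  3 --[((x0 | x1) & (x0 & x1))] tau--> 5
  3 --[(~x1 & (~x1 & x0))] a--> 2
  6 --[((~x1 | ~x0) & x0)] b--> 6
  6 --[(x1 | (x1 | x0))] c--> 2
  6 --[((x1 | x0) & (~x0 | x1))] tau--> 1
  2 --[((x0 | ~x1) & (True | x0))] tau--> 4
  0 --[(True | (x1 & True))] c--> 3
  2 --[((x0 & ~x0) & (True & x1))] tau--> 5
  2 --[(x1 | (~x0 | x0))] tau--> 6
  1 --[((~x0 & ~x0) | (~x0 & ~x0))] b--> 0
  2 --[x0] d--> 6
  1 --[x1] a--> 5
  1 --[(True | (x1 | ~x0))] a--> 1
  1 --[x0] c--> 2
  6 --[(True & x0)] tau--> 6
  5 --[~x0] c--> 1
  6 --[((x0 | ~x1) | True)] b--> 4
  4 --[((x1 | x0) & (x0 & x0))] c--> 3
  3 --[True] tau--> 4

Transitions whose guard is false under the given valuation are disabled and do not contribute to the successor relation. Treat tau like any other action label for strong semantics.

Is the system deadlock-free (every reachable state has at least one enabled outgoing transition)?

Answer: DEADLOCK at state 4

Trace:
Reachable = {0,3,4}
  0: c→3  [1 exit(s)]
  3: tau→4  [1 exit(s)]
  4: ∅  [STUCK]
trace reaching 4: c·tau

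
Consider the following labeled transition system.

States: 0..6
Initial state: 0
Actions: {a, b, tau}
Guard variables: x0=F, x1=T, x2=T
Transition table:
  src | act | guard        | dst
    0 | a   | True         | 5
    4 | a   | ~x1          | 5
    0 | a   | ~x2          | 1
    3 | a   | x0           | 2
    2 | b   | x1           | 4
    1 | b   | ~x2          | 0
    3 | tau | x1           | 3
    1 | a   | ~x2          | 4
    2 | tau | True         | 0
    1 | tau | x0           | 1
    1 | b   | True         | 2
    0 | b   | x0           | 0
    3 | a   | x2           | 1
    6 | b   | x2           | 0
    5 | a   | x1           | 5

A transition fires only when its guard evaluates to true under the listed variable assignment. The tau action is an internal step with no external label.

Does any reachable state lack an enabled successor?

Reachable = {0,5}
  0: a→5  [1 exit(s)]
  5: a→5  [1 exit(s)]

Answer: DEADLOCK-FREE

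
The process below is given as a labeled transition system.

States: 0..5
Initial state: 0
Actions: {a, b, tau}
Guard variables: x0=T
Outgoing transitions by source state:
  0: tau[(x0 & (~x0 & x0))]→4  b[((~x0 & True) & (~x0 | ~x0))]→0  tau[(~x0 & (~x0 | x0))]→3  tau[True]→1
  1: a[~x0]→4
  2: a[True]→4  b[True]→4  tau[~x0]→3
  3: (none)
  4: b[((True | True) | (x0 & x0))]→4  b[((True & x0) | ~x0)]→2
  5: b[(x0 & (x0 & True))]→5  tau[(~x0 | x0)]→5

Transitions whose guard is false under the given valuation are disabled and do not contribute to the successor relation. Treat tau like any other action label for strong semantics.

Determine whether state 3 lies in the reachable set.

7 transition(s) survive guard evaluation.
Layer 0: {0}
Layer 1: {1}  now seen {0,1}
R = {0,1}

Answer: UNREACHABLE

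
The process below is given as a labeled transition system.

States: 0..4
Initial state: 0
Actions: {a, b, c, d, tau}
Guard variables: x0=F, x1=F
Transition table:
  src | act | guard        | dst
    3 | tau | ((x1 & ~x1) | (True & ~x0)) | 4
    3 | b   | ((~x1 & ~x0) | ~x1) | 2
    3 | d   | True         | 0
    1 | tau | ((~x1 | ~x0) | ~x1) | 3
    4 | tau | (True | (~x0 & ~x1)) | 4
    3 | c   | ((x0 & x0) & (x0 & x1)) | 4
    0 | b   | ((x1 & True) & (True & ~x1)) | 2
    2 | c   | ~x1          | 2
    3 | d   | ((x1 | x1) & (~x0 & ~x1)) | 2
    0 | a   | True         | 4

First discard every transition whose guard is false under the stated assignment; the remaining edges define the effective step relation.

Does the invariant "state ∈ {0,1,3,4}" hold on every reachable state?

Answer: INVARIANT HOLDS

Working:
Safe = {0,1,3,4}
Reach set: {0,4}
  0: safe
  4: safe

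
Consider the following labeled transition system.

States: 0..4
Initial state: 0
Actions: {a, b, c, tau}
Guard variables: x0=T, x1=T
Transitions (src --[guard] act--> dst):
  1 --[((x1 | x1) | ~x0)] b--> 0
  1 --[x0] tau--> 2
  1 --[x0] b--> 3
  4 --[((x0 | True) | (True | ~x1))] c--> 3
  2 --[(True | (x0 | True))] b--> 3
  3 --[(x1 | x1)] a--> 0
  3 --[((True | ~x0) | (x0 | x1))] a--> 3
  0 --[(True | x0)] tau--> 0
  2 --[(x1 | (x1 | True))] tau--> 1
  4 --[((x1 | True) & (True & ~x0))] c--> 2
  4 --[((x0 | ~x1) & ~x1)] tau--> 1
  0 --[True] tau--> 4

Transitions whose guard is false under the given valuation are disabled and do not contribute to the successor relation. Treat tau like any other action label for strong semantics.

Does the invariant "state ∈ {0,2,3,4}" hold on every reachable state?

Allowed set {0,2,3,4}
Reachable = {0,3,4}
  0: safe
  3: safe
  4: safe

Answer: INVARIANT HOLDS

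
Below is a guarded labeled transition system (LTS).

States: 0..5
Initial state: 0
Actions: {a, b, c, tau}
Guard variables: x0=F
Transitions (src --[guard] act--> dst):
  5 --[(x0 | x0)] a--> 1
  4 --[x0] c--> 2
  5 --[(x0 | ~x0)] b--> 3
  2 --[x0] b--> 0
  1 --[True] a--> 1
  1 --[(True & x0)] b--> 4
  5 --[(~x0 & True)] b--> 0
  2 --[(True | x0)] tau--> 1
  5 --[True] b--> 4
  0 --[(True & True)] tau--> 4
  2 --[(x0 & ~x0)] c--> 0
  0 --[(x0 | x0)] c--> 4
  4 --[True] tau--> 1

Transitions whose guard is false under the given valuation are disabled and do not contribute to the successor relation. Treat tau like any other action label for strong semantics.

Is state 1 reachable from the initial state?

7 transition(s) survive guard evaluation.
L0 = {0}
L1 = {4}  total {0,4}
L2 = {1}  total {0,1,4}
Reach set: {0,1,4}
trace reaching 1: tau·tau

Answer: REACHABLE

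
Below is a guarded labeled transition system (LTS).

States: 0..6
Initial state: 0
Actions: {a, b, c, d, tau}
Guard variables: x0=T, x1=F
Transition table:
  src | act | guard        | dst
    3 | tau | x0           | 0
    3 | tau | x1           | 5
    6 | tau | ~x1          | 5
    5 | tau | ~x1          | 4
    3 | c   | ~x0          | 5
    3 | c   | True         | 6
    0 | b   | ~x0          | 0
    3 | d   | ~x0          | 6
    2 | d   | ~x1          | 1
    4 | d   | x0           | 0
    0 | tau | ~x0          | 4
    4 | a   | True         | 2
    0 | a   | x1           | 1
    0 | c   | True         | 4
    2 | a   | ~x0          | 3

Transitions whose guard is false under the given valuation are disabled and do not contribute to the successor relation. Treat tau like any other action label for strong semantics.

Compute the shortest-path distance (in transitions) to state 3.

Answer: UNREACHABLE

Analysis:
Layered search for 3:
  L0 = {0}
  L1 = {4}
  L2 = {2}
  L3 = {1}
3 never appears.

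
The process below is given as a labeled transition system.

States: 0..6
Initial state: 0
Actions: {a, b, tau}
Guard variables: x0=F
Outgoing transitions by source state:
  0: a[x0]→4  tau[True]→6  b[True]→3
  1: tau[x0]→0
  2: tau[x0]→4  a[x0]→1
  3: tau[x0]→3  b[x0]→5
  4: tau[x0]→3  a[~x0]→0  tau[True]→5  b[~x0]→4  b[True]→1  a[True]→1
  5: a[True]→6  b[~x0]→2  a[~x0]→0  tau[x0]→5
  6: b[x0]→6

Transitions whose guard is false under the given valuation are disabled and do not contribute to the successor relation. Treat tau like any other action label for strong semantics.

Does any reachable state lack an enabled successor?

Reachable = {0,3,6}
  0: b→3  tau→6  [2 out]
  3: ∅  [deadlock]
  6: ∅  [deadlock]
witness 3: b

Answer: DEADLOCK at state 3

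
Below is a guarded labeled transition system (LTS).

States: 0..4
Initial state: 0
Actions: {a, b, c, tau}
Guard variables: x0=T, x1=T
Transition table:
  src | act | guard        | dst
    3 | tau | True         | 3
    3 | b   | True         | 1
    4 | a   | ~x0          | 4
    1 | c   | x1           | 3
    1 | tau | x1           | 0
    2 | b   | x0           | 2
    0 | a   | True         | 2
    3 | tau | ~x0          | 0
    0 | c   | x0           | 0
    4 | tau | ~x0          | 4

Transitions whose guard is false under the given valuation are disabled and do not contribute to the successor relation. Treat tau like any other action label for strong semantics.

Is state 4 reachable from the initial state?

Answer: UNREACHABLE

Working:
Guard filter leaves 7 enabled edge(s).
L0 = {0}
L1 = {2}  cumulative {0,2}
Reachable = {0,2}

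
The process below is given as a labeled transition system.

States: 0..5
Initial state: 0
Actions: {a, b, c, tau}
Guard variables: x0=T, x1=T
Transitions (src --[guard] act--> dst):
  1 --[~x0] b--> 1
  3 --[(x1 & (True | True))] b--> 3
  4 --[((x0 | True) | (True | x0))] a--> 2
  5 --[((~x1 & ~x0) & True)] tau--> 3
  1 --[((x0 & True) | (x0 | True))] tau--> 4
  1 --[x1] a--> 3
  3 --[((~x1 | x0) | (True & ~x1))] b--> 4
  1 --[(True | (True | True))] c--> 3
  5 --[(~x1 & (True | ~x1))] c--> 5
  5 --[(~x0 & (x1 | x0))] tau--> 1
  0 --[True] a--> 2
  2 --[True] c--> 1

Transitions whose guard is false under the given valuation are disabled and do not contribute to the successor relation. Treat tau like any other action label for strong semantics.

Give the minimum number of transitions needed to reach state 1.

Breadth-first toward 1:
  Layer 0: {0}
  Layer 1: {2}
  Layer 2: {1}
depth(1)=2, e.g. a·c

Answer: 2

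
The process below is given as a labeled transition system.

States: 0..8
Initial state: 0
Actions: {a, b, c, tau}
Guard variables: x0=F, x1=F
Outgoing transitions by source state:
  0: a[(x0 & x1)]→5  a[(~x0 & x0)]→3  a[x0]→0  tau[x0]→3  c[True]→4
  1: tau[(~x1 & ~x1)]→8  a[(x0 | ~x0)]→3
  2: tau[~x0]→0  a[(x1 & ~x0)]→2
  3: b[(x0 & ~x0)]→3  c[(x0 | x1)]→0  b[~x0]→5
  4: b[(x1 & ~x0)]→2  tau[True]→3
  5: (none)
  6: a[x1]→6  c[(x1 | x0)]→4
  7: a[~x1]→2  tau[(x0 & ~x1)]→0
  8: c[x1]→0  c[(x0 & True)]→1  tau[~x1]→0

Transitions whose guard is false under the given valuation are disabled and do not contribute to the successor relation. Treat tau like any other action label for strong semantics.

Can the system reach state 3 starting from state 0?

After dropping false guards: 8 live edges.
depth 0: {0}
depth 1: {4}  now seen {0,4}
depth 2: {3}  now seen {0,3,4}
depth 3: {5}  now seen {0,3,4,5}
Reach set: {0,3,4,5}
trace reaching 3: c·tau

Answer: REACHABLE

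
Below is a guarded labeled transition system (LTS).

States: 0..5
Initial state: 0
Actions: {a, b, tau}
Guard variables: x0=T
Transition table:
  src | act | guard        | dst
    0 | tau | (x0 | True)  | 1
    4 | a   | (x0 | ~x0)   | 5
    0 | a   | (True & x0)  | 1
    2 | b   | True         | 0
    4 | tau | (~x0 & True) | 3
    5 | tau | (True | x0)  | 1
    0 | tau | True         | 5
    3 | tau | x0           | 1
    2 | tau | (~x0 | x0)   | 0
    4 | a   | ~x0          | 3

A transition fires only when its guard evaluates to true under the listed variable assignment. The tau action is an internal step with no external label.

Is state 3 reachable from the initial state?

8 transition(s) survive guard evaluation.
depth 0: {0}
depth 1: {1,5}  now seen {0,1,5}
Reachable = {0,1,5}

Answer: UNREACHABLE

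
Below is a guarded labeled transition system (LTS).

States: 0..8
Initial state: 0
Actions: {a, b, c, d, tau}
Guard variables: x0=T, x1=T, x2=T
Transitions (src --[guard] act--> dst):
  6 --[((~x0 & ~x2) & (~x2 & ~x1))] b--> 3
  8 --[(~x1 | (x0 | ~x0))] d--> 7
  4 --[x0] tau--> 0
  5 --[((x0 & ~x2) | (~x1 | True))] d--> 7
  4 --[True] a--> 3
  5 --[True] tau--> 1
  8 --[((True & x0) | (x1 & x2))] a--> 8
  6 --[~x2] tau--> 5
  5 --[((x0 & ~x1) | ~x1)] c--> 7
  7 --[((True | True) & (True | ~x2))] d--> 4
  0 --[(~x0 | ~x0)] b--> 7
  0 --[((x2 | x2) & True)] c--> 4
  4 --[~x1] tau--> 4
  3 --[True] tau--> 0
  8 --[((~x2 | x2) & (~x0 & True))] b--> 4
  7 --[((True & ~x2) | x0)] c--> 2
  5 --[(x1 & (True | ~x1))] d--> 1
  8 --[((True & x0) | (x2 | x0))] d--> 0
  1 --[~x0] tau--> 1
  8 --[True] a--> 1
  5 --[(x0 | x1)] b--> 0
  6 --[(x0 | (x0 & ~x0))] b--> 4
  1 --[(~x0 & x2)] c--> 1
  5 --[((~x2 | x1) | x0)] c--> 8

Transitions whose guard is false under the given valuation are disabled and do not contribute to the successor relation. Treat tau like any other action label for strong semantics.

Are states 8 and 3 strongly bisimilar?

Refine partition for ~:
  π0 = {{0,1,2,3,4,5,6,7,8}}
  π1 = {{0},{1,2},{3},{4},{5},{6},{7},{8}}
8 equivalence class(es) (converged in 2)
[8]={8}  [3]={3}

Answer: NOT BISIMILAR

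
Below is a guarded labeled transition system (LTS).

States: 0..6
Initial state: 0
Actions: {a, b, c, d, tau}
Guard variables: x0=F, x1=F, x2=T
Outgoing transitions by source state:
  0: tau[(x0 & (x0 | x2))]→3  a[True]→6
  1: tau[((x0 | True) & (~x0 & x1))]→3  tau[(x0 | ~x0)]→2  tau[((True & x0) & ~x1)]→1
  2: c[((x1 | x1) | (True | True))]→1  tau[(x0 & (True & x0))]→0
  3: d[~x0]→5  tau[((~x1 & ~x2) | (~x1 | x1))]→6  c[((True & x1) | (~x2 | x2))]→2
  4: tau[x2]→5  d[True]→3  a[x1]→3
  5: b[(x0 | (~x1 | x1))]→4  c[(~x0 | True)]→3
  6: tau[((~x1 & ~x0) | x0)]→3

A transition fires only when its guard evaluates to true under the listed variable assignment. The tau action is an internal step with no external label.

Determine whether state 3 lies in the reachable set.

Answer: REACHABLE

Working:
Guard filter leaves 11 enabled edge(s).
Layer 0: {0}
Layer 1: {6}  cumulative {0,6}
Layer 2: {3}  cumulative {0,3,6}
Layer 3: {2,5}  cumulative {0,2,3,5,6}
Layer 4: {1,4}  cumulative {0,1,2,3,4,5,6}
Reachable = {0,1,2,3,4,5,6}
Path to 3: a·tau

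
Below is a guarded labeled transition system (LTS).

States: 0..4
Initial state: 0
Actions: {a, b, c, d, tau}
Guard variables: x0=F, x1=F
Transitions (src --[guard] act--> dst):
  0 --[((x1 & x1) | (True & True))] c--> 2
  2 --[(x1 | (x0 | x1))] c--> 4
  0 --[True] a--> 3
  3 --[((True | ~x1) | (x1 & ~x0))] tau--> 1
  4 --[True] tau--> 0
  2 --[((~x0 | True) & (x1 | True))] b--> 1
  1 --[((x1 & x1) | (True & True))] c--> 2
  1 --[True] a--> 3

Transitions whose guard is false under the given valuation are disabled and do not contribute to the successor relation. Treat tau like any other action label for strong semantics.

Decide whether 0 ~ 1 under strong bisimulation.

Answer: BISIMILAR

Trace:
Compute ~ classes (split until stable):
  π0 = {{0,1,2,3,4}}
  π1 = {{0,1},{2},{3,4}}
stable after 2 split(s): 3 block(s)
class of 0: {0,1}; class of 1: {0,1}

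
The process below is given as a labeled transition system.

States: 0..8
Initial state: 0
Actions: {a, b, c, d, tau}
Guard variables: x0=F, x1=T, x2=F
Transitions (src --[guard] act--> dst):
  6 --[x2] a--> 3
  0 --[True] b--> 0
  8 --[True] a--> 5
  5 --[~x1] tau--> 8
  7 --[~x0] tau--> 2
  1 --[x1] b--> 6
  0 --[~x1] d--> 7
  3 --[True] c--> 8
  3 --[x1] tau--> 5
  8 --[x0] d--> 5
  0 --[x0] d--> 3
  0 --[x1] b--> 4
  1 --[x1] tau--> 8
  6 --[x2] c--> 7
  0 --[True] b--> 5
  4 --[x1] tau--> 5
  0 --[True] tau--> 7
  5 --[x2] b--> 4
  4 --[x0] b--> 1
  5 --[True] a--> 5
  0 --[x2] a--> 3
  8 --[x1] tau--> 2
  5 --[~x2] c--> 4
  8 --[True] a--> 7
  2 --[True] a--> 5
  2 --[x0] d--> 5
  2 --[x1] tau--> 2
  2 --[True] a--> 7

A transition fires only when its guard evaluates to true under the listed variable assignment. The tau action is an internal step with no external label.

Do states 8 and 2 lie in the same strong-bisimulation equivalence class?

Compute ~ classes (split until stable):
  round 0: {{0,1,2,3,4,5,6,7,8}}
  round 1: {{0,1},{2,8},{3},{4,7},{5},{6}}
  round 2: {{0},{1},{2,8},{3},{4},{5},{6},{7}}
8 equivalence class(es) (converged in 3)
class of 8: {2,8}; class of 2: {2,8}

Answer: BISIMILAR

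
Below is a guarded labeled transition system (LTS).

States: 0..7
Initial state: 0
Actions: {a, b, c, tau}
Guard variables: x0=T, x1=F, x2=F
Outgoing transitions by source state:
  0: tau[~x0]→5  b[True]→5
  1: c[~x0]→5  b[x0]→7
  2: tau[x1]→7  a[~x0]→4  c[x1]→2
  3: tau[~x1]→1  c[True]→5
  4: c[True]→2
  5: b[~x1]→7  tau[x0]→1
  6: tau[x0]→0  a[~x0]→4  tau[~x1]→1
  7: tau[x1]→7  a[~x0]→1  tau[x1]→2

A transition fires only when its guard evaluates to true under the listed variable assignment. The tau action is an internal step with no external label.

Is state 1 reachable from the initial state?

Answer: REACHABLE

Trace:
After dropping false guards: 9 live edges.
Layer 0: {0}
Layer 1: {5}  total {0,5}
Layer 2: {1,7}  total {0,1,5,7}
Reach set: {0,1,5,7}
trace reaching 1: b·tau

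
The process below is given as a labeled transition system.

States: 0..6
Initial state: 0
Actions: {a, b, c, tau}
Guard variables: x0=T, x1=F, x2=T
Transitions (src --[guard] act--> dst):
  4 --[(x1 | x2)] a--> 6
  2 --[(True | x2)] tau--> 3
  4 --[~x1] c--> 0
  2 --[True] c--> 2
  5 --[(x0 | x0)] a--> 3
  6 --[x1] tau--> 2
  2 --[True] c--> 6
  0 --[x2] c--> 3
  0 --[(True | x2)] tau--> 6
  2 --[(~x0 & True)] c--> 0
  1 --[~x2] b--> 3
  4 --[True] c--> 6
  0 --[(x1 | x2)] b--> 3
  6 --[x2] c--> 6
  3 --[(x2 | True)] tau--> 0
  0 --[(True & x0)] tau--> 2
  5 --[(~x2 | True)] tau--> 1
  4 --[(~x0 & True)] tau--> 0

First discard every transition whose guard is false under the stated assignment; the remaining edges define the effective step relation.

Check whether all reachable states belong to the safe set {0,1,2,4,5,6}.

Inv-set: {0,1,2,4,5,6}
Reach set: {0,2,3,6}
  0: ok
  2: ok
  3: ✗ unsafe
  6: ok
witness against invariant: c → 3

Answer: INVARIANT VIOLATED at state 3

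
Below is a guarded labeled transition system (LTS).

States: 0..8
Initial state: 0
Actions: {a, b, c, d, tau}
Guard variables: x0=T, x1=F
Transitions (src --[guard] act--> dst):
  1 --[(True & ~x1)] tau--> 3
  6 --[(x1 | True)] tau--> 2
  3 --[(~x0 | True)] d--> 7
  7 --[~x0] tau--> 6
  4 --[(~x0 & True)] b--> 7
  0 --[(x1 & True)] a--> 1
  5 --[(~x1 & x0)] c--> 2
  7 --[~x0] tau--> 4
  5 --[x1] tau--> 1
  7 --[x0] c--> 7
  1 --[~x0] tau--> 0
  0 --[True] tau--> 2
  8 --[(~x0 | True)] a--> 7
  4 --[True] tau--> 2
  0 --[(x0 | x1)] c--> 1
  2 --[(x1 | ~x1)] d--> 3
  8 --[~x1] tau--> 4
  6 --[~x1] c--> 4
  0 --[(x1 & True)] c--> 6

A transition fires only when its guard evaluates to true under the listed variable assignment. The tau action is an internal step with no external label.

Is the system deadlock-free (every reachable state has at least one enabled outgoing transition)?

Answer: DEADLOCK-FREE

Analysis:
Reach set: {0,1,2,3,7}
  0: c→1  tau→2  [2 out]
  1: tau→3  [1 out]
  2: d→3  [1 out]
  3: d→7  [1 out]
  7: c→7  [1 out]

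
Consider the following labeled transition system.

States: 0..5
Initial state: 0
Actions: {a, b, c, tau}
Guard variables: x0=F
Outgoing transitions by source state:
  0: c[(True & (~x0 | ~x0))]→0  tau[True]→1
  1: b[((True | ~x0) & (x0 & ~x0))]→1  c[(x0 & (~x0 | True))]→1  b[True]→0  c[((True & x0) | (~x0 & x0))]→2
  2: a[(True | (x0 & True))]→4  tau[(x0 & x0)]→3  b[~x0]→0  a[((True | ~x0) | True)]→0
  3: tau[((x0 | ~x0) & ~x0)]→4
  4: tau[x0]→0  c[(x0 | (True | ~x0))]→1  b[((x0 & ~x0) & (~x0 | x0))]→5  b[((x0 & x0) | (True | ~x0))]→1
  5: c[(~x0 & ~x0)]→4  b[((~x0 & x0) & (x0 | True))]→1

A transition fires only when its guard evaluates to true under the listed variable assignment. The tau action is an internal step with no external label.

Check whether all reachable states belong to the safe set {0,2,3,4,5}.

Answer: INVARIANT VIOLATED at state 1

Analysis:
Safe = {0,2,3,4,5}
R = {0,1}
  0: ok
  1: VIOLATES
reach 1 via tau — violates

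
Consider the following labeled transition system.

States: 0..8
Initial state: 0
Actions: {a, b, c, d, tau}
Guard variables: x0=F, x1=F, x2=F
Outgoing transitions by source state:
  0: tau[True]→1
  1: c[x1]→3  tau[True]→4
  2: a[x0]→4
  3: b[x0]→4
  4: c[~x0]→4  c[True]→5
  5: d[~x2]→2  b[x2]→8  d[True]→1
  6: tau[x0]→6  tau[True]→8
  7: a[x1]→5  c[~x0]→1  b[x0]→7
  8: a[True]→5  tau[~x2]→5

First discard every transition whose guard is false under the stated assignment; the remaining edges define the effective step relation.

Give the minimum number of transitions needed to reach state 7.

Layered search for 7:
  Layer 0: {0}
  Layer 1: {1}
  Layer 2: {4}
  Layer 3: {5}
  Layer 4: {2}
7 never appears.

Answer: UNREACHABLE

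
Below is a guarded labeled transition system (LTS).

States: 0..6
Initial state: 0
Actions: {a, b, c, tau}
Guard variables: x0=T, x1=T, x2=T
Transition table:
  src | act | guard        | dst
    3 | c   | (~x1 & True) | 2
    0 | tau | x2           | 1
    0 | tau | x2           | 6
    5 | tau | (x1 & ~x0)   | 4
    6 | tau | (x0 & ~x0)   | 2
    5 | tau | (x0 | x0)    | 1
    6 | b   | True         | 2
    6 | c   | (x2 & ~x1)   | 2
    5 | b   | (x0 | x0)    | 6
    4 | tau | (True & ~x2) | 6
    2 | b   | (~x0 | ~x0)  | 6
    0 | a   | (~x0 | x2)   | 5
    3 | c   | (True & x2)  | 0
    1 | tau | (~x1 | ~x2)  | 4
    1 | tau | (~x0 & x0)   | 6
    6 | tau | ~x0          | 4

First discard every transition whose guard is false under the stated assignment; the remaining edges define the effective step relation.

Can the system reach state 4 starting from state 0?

Answer: UNREACHABLE

Working:
After dropping false guards: 7 live edges.
depth 0: {0}
depth 1: {1,5,6}  cumulative {0,1,5,6}
depth 2: {2}  cumulative {0,1,2,5,6}
R = {0,1,2,5,6}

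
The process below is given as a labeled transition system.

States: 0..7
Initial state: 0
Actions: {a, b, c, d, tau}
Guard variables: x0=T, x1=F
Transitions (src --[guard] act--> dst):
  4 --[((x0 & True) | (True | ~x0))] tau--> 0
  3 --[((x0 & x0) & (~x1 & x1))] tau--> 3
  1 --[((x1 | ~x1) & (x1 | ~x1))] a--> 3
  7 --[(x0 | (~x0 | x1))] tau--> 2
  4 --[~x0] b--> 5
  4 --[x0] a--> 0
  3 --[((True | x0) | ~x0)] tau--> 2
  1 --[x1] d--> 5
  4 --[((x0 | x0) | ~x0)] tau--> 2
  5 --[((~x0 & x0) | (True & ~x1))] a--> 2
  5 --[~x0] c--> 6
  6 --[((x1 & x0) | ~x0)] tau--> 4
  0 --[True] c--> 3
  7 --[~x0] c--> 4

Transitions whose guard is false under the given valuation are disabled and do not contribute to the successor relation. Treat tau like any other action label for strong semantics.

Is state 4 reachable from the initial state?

Guard filter leaves 8 enabled edge(s).
depth 0: {0}
depth 1: {3}  cumulative {0,3}
depth 2: {2}  cumulative {0,2,3}
Reach set: {0,2,3}

Answer: UNREACHABLE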